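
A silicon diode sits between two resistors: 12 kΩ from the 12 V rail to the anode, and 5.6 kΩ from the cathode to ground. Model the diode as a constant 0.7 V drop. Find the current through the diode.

I ≈ 0.64 mA

The two resistors are in series with the diode, so KVL gives 12 = I·12 + 0.7 + I·5.6.
I = (12 − 0.7) / (12 + 5.6) kΩ = 11.3 / 17.6 = 0.642 mA.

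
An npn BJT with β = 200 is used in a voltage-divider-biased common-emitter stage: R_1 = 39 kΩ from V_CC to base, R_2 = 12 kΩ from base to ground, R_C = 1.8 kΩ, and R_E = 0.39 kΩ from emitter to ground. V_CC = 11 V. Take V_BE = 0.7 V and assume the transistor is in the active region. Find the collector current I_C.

Thevenize the base divider: V_Th = V_CC·R_2/(R_1+R_2) = 11×12/51 = 2.59 V, R_Th = R_1‖R_2 = 9.18 kΩ.
Base-emitter loop: V_Th = I_B·R_Th + V_BE + (β+1)I_B·R_E, so I_B = (2.59 − 0.7) / (9.18 + 201×0.39) = 0.0216 mA.
I_C = β·I_B = 200×0.0216 = 4.31 mA, and I_E = (β+1)I_B = 4.33 mA.
V_CE = V_CC − I_C·R_C − I_E·R_E = 11 − 4.31×1.8 − 4.33×0.39 = 1.55 V.
V_CE = 1.55 V > 0.2 V confirms active-region operation.

I_C ≈ 4.3 mA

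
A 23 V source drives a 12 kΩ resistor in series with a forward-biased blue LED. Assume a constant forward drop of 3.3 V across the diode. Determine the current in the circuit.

KVL around the loop: 23 = V_D + I·R = 3.3 + I × 12 kΩ.
So I = (23 − 3.3) / 12 kΩ = 19.7 / 12 = 1.64 mA.

I ≈ 1.6 mA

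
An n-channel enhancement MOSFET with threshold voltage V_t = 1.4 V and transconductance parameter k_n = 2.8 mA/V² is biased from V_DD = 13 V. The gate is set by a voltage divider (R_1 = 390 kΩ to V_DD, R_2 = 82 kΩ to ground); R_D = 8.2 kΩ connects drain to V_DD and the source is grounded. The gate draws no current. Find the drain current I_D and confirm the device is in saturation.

I_D ≈ 1 mA

V_G = V_DD·R_2/(R_1+R_2) = 13×82/472 = 2.26 V. With the source grounded, V_GS = V_G = 2.26 V.
Assume saturation: I_D = (k_n/2)(V_GS − V_t)² = (2.8/2)×(2.26 − 1.4)² = 1.4×0.858² = 1.03 mA.
V_DS = V_DD − I_D·R_D = 13 − 1.03×8.2 = 4.54 V.
Saturation requires V_DS ≥ V_GS − V_t = 0.858 V; 4.54 ≥ 0.858 ✓.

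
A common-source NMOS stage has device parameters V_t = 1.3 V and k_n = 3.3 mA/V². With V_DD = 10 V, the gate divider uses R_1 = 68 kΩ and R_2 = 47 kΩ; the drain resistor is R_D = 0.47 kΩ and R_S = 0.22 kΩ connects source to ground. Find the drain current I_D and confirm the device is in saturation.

I_D ≈ 4.9 mA

V_G = V_DD·R_2/(R_1+R_2) = 10×47/115 = 4.09 V.
Assume saturation: I_D = (k_n/2)(V_GS − V_t)² with V_GS = V_G − I_D·R_S = 4.09 − 0.22·I_D.
Substituting gives 0.0799·I_D² − 3.02·I_D + 12.8 = 0, with roots I_D = 4.86 or 33 mA.
The root I_D = 33 mA gives V_GS = -3.17 V ≤ V_t, so take I_D = 4.86 mA.
Then V_GS = 3.02 V and V_DS = V_DD − I_D(R_D+R_S) = 10 − 4.86×0.69 = 6.64 V.
Saturation requires V_DS ≥ V_GS − V_t = 1.72 V; 6.64 ≥ 1.72 ✓.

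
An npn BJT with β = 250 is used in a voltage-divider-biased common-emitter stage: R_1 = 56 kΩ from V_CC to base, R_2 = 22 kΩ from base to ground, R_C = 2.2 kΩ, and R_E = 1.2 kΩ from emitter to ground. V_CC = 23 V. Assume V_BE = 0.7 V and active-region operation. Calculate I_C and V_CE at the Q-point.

I_C ≈ 4.6 mA, V_CE ≈ 7.5 V

Thevenize the base divider: V_Th = V_CC·R_2/(R_1+R_2) = 23×22/78 = 6.49 V, R_Th = R_1‖R_2 = 15.8 kΩ.
Base-emitter loop: V_Th = I_B·R_Th + V_BE + (β+1)I_B·R_E, so I_B = (6.49 − 0.7) / (15.8 + 251×1.2) = 0.0183 mA.
I_C = β·I_B = 250×0.0183 = 4.56 mA, and I_E = (β+1)I_B = 4.58 mA.
V_CE = V_CC − I_C·R_C − I_E·R_E = 23 − 4.56×2.2 − 4.58×1.2 = 7.46 V.
V_CE = 7.46 V > 0.2 V confirms active-region operation.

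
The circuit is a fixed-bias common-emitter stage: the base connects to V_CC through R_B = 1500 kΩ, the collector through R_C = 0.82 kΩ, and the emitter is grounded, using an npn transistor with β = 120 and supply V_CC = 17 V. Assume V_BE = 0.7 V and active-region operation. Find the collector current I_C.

Base loop: V_CC = I_B·R_B + V_BE, so I_B = (17 − 0.7)/1500 kΩ = 0.0109 mA.
In the active region I_C = β·I_B = 120 × 0.0109 = 1.3 mA.
Collector loop: V_CE = V_CC − I_C·R_C = 17 − 1.3×0.82 = 15.9 V.
Since V_CE = 15.9 V > V_CE(sat) ≈ 0.2 V, the transistor is in the active region as assumed.

I_C ≈ 1.3 mA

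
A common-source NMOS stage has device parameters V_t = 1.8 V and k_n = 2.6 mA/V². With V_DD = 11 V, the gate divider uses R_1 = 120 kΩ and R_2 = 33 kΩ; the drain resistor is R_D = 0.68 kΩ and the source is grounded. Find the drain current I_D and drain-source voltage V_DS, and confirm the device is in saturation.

V_G = V_DD·R_2/(R_1+R_2) = 11×33/153 = 2.37 V. With the source grounded, V_GS = V_G = 2.37 V.
Assume saturation: I_D = (k_n/2)(V_GS − V_t)² = (2.6/2)×(2.37 − 1.8)² = 1.3×0.573² = 0.426 mA.
V_DS = V_DD − I_D·R_D = 11 − 0.426×0.68 = 10.7 V.
Saturation requires V_DS ≥ V_GS − V_t = 0.573 V; 10.7 ≥ 0.573 ✓.

I_D ≈ 0.43 mA, V_DS ≈ 11 V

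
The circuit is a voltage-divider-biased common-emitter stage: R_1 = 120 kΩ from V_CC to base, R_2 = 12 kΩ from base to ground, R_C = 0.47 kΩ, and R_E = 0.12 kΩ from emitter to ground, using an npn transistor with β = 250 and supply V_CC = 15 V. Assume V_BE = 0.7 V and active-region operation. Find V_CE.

Thevenize the base divider: V_Th = V_CC·R_2/(R_1+R_2) = 15×12/132 = 1.36 V, R_Th = R_1‖R_2 = 10.9 kΩ.
Base-emitter loop: V_Th = I_B·R_Th + V_BE + (β+1)I_B·R_E, so I_B = (1.36 − 0.7) / (10.9 + 251×0.12) = 0.0162 mA.
I_C = β·I_B = 250×0.0162 = 4.04 mA, and I_E = (β+1)I_B = 4.06 mA.
V_CE = V_CC − I_C·R_C − I_E·R_E = 15 − 4.04×0.47 − 4.06×0.12 = 12.6 V.
V_CE = 12.6 V > 0.2 V confirms active-region operation.

V_CE ≈ 13 V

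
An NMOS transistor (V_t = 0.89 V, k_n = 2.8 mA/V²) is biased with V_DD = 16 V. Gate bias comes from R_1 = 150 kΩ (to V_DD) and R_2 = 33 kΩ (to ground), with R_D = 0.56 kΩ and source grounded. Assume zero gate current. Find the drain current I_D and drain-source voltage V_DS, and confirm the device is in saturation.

I_D ≈ 5.6 mA, V_DS ≈ 13 V

V_G = V_DD·R_2/(R_1+R_2) = 16×33/183 = 2.89 V. With the source grounded, V_GS = V_G = 2.89 V.
Assume saturation: I_D = (k_n/2)(V_GS − V_t)² = (2.8/2)×(2.89 − 0.89)² = 1.4×2² = 5.57 mA.
V_DS = V_DD − I_D·R_D = 16 − 5.57×0.56 = 12.9 V.
Saturation requires V_DS ≥ V_GS − V_t = 2 V; 12.9 ≥ 2 ✓.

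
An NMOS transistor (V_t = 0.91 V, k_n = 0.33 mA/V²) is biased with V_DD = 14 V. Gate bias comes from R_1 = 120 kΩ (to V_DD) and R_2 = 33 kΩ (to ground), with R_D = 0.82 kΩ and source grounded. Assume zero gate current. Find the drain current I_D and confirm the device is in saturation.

V_G = V_DD·R_2/(R_1+R_2) = 14×33/153 = 3.02 V. With the source grounded, V_GS = V_G = 3.02 V.
Assume saturation: I_D = (k_n/2)(V_GS − V_t)² = (0.33/2)×(3.02 − 0.91)² = 0.165×2.11² = 0.734 mA.
V_DS = V_DD − I_D·R_D = 14 − 0.734×0.82 = 13.4 V.
Saturation requires V_DS ≥ V_GS − V_t = 2.11 V; 13.4 ≥ 2.11 ✓.

I_D ≈ 0.73 mA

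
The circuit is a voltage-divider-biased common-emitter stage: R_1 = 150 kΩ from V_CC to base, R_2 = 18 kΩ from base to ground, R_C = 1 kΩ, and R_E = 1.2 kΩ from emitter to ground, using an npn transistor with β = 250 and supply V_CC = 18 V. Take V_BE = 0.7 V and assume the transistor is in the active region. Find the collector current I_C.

I_C ≈ 0.97 mA

Thevenize the base divider: V_Th = V_CC·R_2/(R_1+R_2) = 18×18/168 = 1.93 V, R_Th = R_1‖R_2 = 16.1 kΩ.
Base-emitter loop: V_Th = I_B·R_Th + V_BE + (β+1)I_B·R_E, so I_B = (1.93 − 0.7) / (16.1 + 251×1.2) = 0.00387 mA.
I_C = β·I_B = 250×0.00387 = 0.968 mA, and I_E = (β+1)I_B = 0.972 mA.
V_CE = V_CC − I_C·R_C − I_E·R_E = 18 − 0.968×1 − 0.972×1.2 = 15.9 V.
V_CE = 15.9 V > 0.2 V confirms active-region operation.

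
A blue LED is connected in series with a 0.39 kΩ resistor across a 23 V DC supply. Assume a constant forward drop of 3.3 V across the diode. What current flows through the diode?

I ≈ 51 mA

KVL around the loop: 23 = V_D + I·R = 3.3 + I × 0.39 kΩ.
So I = (23 − 3.3) / 0.39 kΩ = 19.7 / 0.39 = 50.5 mA.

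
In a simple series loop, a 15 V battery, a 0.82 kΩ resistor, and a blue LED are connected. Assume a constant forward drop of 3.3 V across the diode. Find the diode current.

KVL around the loop: 15 = V_D + I·R = 3.3 + I × 0.82 kΩ.
So I = (15 − 3.3) / 0.82 kΩ = 11.7 / 0.82 = 14.3 mA.

I ≈ 14 mA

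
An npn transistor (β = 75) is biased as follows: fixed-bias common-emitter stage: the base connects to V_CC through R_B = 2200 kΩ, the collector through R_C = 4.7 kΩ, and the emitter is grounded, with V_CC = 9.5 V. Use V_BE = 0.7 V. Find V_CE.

Base loop: V_CC = I_B·R_B + V_BE, so I_B = (9.5 − 0.7)/2200 kΩ = 0.004 mA.
In the active region I_C = β·I_B = 75 × 0.004 = 0.3 mA.
Collector loop: V_CE = V_CC − I_C·R_C = 9.5 − 0.3×4.7 = 8.09 V.
Since V_CE = 8.09 V > V_CE(sat) ≈ 0.2 V, the transistor is in the active region as assumed.

V_CE ≈ 8.1 V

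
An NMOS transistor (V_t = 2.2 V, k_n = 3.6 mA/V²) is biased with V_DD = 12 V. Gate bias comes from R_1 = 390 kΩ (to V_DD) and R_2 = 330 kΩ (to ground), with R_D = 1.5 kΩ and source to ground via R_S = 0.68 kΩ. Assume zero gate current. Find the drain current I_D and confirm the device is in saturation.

V_G = V_DD·R_2/(R_1+R_2) = 12×330/720 = 5.5 V.
Assume saturation: I_D = (k_n/2)(V_GS − V_t)² with V_GS = V_G − I_D·R_S = 5.5 − 0.68·I_D.
Substituting gives 0.832·I_D² − 9.08·I_D + 19.6 = 0, with roots I_D = 2.97 or 7.94 mA.
The root I_D = 7.94 mA gives V_GS = 0.0995 V ≤ V_t, so take I_D = 2.97 mA.
Then V_GS = 3.48 V and V_DS = V_DD − I_D(R_D+R_S) = 12 − 2.97×2.18 = 5.54 V.
Saturation requires V_DS ≥ V_GS − V_t = 1.28 V; 5.54 ≥ 1.28 ✓.

I_D ≈ 3 mA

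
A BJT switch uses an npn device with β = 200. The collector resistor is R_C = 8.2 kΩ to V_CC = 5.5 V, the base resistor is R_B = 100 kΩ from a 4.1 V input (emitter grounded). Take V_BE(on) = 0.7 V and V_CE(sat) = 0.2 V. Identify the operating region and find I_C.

Assume active: I_B = (4.1 − 0.7)/100 = 0.034 mA, giving I_C = β·I_B = 6.8 mA.
But then V_CE = 5.5 − 6.8×8.2 = -50.3 V < V_CE(sat) = 0.2 V — impossible in the active region.
So the transistor is saturated. With V_CE = 0.2 V, I_C = (V_CC − 0.2)/R_C = 5.3/8.2 = 0.646 mA.
Check: β·I_B = 6.8 mA > I_C = 0.646 mA, confirming saturation.

saturation; I_C ≈ 0.65 mA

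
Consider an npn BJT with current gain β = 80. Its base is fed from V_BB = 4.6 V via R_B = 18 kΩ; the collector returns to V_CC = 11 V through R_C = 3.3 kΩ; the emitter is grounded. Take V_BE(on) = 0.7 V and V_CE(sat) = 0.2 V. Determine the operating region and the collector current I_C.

Assume active: I_B = (4.6 − 0.7)/18 = 0.217 mA, giving I_C = β·I_B = 17.3 mA.
But then V_CE = 11 − 17.3×3.3 = -46.2 V < V_CE(sat) = 0.2 V — impossible in the active region.
So the transistor is saturated. With V_CE = 0.2 V, I_C = (V_CC − 0.2)/R_C = 10.8/3.3 = 3.27 mA.
Check: β·I_B = 17.3 mA > I_C = 3.27 mA, confirming saturation.

saturation; I_C ≈ 3.3 mA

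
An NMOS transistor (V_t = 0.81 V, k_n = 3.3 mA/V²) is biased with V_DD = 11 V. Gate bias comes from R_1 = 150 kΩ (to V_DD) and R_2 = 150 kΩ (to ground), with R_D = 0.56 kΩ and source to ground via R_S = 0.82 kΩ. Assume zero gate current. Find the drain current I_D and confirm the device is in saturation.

V_G = V_DD·R_2/(R_1+R_2) = 11×150/300 = 5.5 V.
Assume saturation: I_D = (k_n/2)(V_GS − V_t)² with V_GS = V_G − I_D·R_S = 5.5 − 0.82·I_D.
Substituting gives 1.11·I_D² − 13.7·I_D + 36.3 = 0, with roots I_D = 3.86 or 8.48 mA.
The root I_D = 8.48 mA gives V_GS = -1.46 V ≤ V_t, so take I_D = 3.86 mA.
Then V_GS = 2.34 V and V_DS = V_DD − I_D(R_D+R_S) = 11 − 3.86×1.38 = 5.68 V.
Saturation requires V_DS ≥ V_GS − V_t = 1.53 V; 5.68 ≥ 1.53 ✓.

I_D ≈ 3.9 mA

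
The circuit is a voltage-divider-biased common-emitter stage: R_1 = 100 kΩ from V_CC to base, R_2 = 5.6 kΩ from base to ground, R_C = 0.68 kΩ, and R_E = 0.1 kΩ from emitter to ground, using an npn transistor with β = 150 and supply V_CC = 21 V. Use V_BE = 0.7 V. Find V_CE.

Thevenize the base divider: V_Th = V_CC·R_2/(R_1+R_2) = 21×5.6/106 = 1.11 V, R_Th = R_1‖R_2 = 5.3 kΩ.
Base-emitter loop: V_Th = I_B·R_Th + V_BE + (β+1)I_B·R_E, so I_B = (1.11 − 0.7) / (5.3 + 151×0.1) = 0.0203 mA.
I_C = β·I_B = 150×0.0203 = 3.04 mA, and I_E = (β+1)I_B = 3.06 mA.
V_CE = V_CC − I_C·R_C − I_E·R_E = 21 − 3.04×0.68 − 3.06×0.1 = 18.6 V.
V_CE = 18.6 V > 0.2 V confirms active-region operation.

V_CE ≈ 19 V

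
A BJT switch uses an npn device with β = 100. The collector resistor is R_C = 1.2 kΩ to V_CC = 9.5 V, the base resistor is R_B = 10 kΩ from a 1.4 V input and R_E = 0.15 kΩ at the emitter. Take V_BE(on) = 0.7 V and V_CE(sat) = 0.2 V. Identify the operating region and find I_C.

active; I_C ≈ 2.8 mA

Assume active. Base-emitter loop: I_B = (V_BB − V_BE)/(R_B + (β+1)R_E) = (1.4 − 0.7)/(10 + 101×0.15) = 0.0278 mA.
I_C = β·I_B = 100×0.0278 = 2.78 mA.
V_CE = V_CC − I_C·R_C − I_E·R_E = 9.5 − 2.78×1.2 − 2.81×0.15 = 5.74 V > V_CE(sat), so the active-region assumption holds.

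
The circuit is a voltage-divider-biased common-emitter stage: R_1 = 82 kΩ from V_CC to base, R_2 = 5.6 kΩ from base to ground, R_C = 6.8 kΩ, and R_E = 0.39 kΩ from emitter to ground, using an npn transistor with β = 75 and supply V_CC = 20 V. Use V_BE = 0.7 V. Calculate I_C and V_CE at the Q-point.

Thevenize the base divider: V_Th = V_CC·R_2/(R_1+R_2) = 20×5.6/87.6 = 1.28 V, R_Th = R_1‖R_2 = 5.24 kΩ.
Base-emitter loop: V_Th = I_B·R_Th + V_BE + (β+1)I_B·R_E, so I_B = (1.28 − 0.7) / (5.24 + 76×0.39) = 0.0166 mA.
I_C = β·I_B = 75×0.0166 = 1.24 mA, and I_E = (β+1)I_B = 1.26 mA.
V_CE = V_CC − I_C·R_C − I_E·R_E = 20 − 1.24×6.8 − 1.26×0.39 = 11 V.
V_CE = 11 V > 0.2 V confirms active-region operation.

I_C ≈ 1.2 mA, V_CE ≈ 11 V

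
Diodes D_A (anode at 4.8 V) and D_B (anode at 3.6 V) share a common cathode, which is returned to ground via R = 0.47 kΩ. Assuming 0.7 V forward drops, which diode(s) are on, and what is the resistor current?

Only D_A conducts; I_R ≈ 8.7 mA

Assume both conduct. Then node N would need to be at both 4.8−0.7 = 4.1 V and 3.6−0.7 = 2.9 V, which is impossible.
Assume only D_A conducts: V_N = 4.8 − 0.7 = 4.1 V, so I_R = 4.1/0.47 = 8.72 mA.
Check D_B: its anode-to-cathode voltage is 3.6 − 4.1 = -0.5 V < 0.7 V, so it is off. The assumption is consistent.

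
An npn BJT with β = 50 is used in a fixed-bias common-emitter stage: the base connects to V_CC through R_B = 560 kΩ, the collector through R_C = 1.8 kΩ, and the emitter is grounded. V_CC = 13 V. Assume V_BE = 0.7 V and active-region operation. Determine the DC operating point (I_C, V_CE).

I_C ≈ 1.1 mA, V_CE ≈ 11 V

Base loop: V_CC = I_B·R_B + V_BE, so I_B = (13 − 0.7)/560 kΩ = 0.022 mA.
In the active region I_C = β·I_B = 50 × 0.022 = 1.1 mA.
Collector loop: V_CE = V_CC − I_C·R_C = 13 − 1.1×1.8 = 11 V.
Since V_CE = 11 V > V_CE(sat) ≈ 0.2 V, the transistor is in the active region as assumed.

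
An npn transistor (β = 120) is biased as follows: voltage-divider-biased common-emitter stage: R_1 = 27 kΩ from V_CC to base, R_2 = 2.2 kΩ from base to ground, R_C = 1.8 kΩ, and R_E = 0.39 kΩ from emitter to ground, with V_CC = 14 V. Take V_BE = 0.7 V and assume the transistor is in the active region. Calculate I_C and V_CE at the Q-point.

Thevenize the base divider: V_Th = V_CC·R_2/(R_1+R_2) = 14×2.2/29.2 = 1.05 V, R_Th = R_1‖R_2 = 2.03 kΩ.
Base-emitter loop: V_Th = I_B·R_Th + V_BE + (β+1)I_B·R_E, so I_B = (1.05 − 0.7) / (2.03 + 121×0.39) = 0.00721 mA.
I_C = β·I_B = 120×0.00721 = 0.865 mA, and I_E = (β+1)I_B = 0.872 mA.
V_CE = V_CC − I_C·R_C − I_E·R_E = 14 − 0.865×1.8 − 0.872×0.39 = 12.1 V.
V_CE = 12.1 V > 0.2 V confirms active-region operation.

I_C ≈ 0.86 mA, V_CE ≈ 12 V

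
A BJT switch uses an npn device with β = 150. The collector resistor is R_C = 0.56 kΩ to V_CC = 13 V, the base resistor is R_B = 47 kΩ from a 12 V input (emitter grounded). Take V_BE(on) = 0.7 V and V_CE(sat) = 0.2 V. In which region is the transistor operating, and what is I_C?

saturation; I_C ≈ 23 mA

Assume active: I_B = (12 − 0.7)/47 = 0.24 mA, giving I_C = β·I_B = 36.1 mA.
But then V_CE = 13 − 36.1×0.56 = -7.2 V < V_CE(sat) = 0.2 V — impossible in the active region.
So the transistor is saturated. With V_CE = 0.2 V, I_C = (V_CC − 0.2)/R_C = 12.8/0.56 = 22.9 mA.
Check: β·I_B = 36.1 mA > I_C = 22.9 mA, confirming saturation.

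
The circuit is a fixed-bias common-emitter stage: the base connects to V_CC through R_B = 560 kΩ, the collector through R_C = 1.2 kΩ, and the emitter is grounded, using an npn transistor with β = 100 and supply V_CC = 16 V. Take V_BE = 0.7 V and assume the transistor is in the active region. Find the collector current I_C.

Base loop: V_CC = I_B·R_B + V_BE, so I_B = (16 − 0.7)/560 kΩ = 0.0273 mA.
In the active region I_C = β·I_B = 100 × 0.0273 = 2.73 mA.
Collector loop: V_CE = V_CC − I_C·R_C = 16 − 2.73×1.2 = 12.7 V.
Since V_CE = 12.7 V > V_CE(sat) ≈ 0.2 V, the transistor is in the active region as assumed.

I_C ≈ 2.7 mA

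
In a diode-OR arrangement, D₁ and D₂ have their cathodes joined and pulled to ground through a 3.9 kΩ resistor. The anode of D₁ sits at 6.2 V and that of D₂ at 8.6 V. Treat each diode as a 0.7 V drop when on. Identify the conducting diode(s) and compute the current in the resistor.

Assume both conduct. Then node N would need to be at both 6.2−0.7 = 5.5 V and 8.6−0.7 = 7.9 V, which is impossible.
Assume only D₂ conducts: V_N = 8.6 − 0.7 = 7.9 V, so I_R = 7.9/3.9 = 2.03 mA.
Check D₁: its anode-to-cathode voltage is 6.2 − 7.9 = -1.7 V < 0.7 V, so it is off. The assumption is consistent.

Only D₂ conducts; I_R ≈ 2 mA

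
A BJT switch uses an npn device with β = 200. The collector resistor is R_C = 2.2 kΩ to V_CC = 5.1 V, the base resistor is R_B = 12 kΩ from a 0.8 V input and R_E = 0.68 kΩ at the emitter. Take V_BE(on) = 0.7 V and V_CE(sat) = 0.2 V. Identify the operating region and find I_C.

Assume active. Base-emitter loop: I_B = (V_BB − V_BE)/(R_B + (β+1)R_E) = (0.8 − 0.7)/(12 + 201×0.68) = 0.000673 mA.
I_C = β·I_B = 200×0.000673 = 0.135 mA.
V_CE = V_CC − I_C·R_C − I_E·R_E = 5.1 − 0.135×2.2 − 0.135×0.68 = 4.71 V > V_CE(sat), so the active-region assumption holds.

active; I_C ≈ 0.13 mA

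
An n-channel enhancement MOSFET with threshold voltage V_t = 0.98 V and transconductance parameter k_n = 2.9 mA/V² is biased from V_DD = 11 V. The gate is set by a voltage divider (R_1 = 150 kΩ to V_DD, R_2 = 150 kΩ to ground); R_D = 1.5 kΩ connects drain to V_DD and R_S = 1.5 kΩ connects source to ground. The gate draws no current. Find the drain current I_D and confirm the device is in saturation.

V_G = V_DD·R_2/(R_1+R_2) = 11×150/300 = 5.5 V.
Assume saturation: I_D = (k_n/2)(V_GS − V_t)² with V_GS = V_G − I_D·R_S = 5.5 − 1.5·I_D.
Substituting gives 3.26·I_D² − 20.7·I_D + 29.6 = 0, with roots I_D = 2.19 or 4.14 mA.
The root I_D = 4.14 mA gives V_GS = -0.71 V ≤ V_t, so take I_D = 2.19 mA.
Then V_GS = 2.21 V and V_DS = V_DD − I_D(R_D+R_S) = 11 − 2.19×3 = 4.42 V.
Saturation requires V_DS ≥ V_GS − V_t = 1.23 V; 4.42 ≥ 1.23 ✓.

I_D ≈ 2.2 mA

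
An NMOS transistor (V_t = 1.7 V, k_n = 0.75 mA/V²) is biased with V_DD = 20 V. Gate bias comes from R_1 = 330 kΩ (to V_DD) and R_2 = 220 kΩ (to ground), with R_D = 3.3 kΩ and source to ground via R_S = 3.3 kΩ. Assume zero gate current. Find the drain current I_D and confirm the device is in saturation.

I_D ≈ 1.3 mA

V_G = V_DD·R_2/(R_1+R_2) = 20×220/550 = 8 V.
Assume saturation: I_D = (k_n/2)(V_GS − V_t)² with V_GS = V_G − I_D·R_S = 8 − 3.3·I_D.
Substituting gives 4.08·I_D² − 16.6·I_D + 14.9 = 0, with roots I_D = 1.34 or 2.73 mA.
The root I_D = 2.73 mA gives V_GS = -0.996 V ≤ V_t, so take I_D = 1.34 mA.
Then V_GS = 3.59 V and V_DS = V_DD − I_D(R_D+R_S) = 20 − 1.34×6.6 = 11.2 V.
Saturation requires V_DS ≥ V_GS − V_t = 1.89 V; 11.2 ≥ 1.89 ✓.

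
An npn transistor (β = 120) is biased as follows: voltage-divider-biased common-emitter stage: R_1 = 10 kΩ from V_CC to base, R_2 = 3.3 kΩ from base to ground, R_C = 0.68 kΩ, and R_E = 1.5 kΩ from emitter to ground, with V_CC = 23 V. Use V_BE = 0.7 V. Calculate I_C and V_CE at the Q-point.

Thevenize the base divider: V_Th = V_CC·R_2/(R_1+R_2) = 23×3.3/13.3 = 5.71 V, R_Th = R_1‖R_2 = 2.48 kΩ.
Base-emitter loop: V_Th = I_B·R_Th + V_BE + (β+1)I_B·R_E, so I_B = (5.71 − 0.7) / (2.48 + 121×1.5) = 0.0272 mA.
I_C = β·I_B = 120×0.0272 = 3.27 mA, and I_E = (β+1)I_B = 3.29 mA.
V_CE = V_CC − I_C·R_C − I_E·R_E = 23 − 3.27×0.68 − 3.29×1.5 = 15.8 V.
V_CE = 15.8 V > 0.2 V confirms active-region operation.

I_C ≈ 3.3 mA, V_CE ≈ 16 V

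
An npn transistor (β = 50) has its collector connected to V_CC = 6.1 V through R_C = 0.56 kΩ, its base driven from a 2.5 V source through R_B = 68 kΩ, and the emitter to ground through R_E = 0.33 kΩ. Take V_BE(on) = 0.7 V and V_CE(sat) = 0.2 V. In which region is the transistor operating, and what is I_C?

active; I_C ≈ 1.1 mA

Assume active. Base-emitter loop: I_B = (V_BB − V_BE)/(R_B + (β+1)R_E) = (2.5 − 0.7)/(68 + 51×0.33) = 0.0212 mA.
I_C = β·I_B = 50×0.0212 = 1.06 mA.
V_CE = V_CC − I_C·R_C − I_E·R_E = 6.1 − 1.06×0.56 − 1.08×0.33 = 5.15 V > V_CE(sat), so the active-region assumption holds.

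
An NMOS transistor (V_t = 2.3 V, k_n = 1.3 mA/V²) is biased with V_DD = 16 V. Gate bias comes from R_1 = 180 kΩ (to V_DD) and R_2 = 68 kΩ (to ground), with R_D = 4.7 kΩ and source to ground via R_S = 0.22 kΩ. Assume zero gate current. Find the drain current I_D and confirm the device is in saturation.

I_D ≈ 1.8 mA

V_G = V_DD·R_2/(R_1+R_2) = 16×68/248 = 4.39 V.
Assume saturation: I_D = (k_n/2)(V_GS − V_t)² with V_GS = V_G − I_D·R_S = 4.39 − 0.22·I_D.
Substituting gives 0.0315·I_D² − 1.6·I_D + 2.83 = 0, with roots I_D = 1.84 or 48.9 mA.
The root I_D = 48.9 mA gives V_GS = -6.38 V ≤ V_t, so take I_D = 1.84 mA.
Then V_GS = 3.98 V and V_DS = V_DD − I_D(R_D+R_S) = 16 − 1.84×4.92 = 6.95 V.
Saturation requires V_DS ≥ V_GS − V_t = 1.68 V; 6.95 ≥ 1.68 ✓.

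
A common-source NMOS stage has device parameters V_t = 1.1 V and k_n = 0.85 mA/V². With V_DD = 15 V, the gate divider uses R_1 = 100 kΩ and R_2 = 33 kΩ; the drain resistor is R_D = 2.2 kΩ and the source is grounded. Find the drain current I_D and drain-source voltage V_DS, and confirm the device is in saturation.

V_G = V_DD·R_2/(R_1+R_2) = 15×33/133 = 3.72 V. With the source grounded, V_GS = V_G = 3.72 V.
Assume saturation: I_D = (k_n/2)(V_GS − V_t)² = (0.85/2)×(3.72 − 1.1)² = 0.425×2.62² = 2.92 mA.
V_DS = V_DD − I_D·R_D = 15 − 2.92×2.2 = 8.57 V.
Saturation requires V_DS ≥ V_GS − V_t = 2.62 V; 8.57 ≥ 2.62 ✓.

I_D ≈ 2.9 mA, V_DS ≈ 8.6 V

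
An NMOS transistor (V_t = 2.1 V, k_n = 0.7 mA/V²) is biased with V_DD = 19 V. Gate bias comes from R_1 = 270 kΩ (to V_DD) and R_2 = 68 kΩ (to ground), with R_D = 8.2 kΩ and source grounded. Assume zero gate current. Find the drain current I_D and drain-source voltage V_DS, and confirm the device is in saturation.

I_D ≈ 1 mA, V_DS ≈ 10 V

V_G = V_DD·R_2/(R_1+R_2) = 19×68/338 = 3.82 V. With the source grounded, V_GS = V_G = 3.82 V.
Assume saturation: I_D = (k_n/2)(V_GS − V_t)² = (0.7/2)×(3.82 − 2.1)² = 0.35×1.72² = 1.04 mA.
V_DS = V_DD − I_D·R_D = 19 − 1.04×8.2 = 10.5 V.
Saturation requires V_DS ≥ V_GS − V_t = 1.72 V; 10.5 ≥ 1.72 ✓.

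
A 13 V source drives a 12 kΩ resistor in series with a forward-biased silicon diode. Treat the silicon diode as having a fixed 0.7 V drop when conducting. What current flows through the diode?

KVL around the loop: 13 = V_D + I·R = 0.7 + I × 12 kΩ.
So I = (13 − 0.7) / 12 kΩ = 12.3 / 12 = 1.03 mA.

I ≈ 1 mA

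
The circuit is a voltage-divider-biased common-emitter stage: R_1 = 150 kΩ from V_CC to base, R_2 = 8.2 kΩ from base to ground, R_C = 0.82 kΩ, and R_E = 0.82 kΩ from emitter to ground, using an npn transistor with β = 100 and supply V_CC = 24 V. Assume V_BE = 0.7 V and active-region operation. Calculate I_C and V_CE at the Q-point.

Thevenize the base divider: V_Th = V_CC·R_2/(R_1+R_2) = 24×8.2/158 = 1.24 V, R_Th = R_1‖R_2 = 7.77 kΩ.
Base-emitter loop: V_Th = I_B·R_Th + V_BE + (β+1)I_B·R_E, so I_B = (1.24 − 0.7) / (7.77 + 101×0.82) = 0.006 mA.
I_C = β·I_B = 100×0.006 = 0.6 mA, and I_E = (β+1)I_B = 0.606 mA.
V_CE = V_CC − I_C·R_C − I_E·R_E = 24 − 0.6×0.82 − 0.606×0.82 = 23 V.
V_CE = 23 V > 0.2 V confirms active-region operation.

I_C ≈ 0.6 mA, V_CE ≈ 23 V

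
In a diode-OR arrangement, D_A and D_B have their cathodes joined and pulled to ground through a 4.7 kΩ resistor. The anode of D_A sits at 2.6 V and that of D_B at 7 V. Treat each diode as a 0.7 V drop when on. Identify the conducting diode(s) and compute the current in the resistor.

Only D_B conducts; I_R ≈ 1.3 mA

Assume both conduct. Then node N would need to be at both 2.6−0.7 = 1.9 V and 7−0.7 = 6.3 V, which is impossible.
Assume only D_B conducts: V_N = 7 − 0.7 = 6.3 V, so I_R = 6.3/4.7 = 1.34 mA.
Check D_A: its anode-to-cathode voltage is 2.6 − 6.3 = -3.7 V < 0.7 V, so it is off. The assumption is consistent.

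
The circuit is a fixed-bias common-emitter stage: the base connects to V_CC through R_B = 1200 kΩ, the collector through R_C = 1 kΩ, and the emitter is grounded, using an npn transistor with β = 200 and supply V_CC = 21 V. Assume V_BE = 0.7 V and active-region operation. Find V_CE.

V_CE ≈ 18 V

Base loop: V_CC = I_B·R_B + V_BE, so I_B = (21 − 0.7)/1200 kΩ = 0.0169 mA.
In the active region I_C = β·I_B = 200 × 0.0169 = 3.38 mA.
Collector loop: V_CE = V_CC − I_C·R_C = 21 − 3.38×1 = 17.6 V.
Since V_CE = 17.6 V > V_CE(sat) ≈ 0.2 V, the transistor is in the active region as assumed.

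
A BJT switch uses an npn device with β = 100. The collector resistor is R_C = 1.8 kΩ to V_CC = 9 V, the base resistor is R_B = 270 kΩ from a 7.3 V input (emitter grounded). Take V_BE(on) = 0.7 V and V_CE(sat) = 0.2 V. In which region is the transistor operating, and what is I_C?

Assume active. Base-emitter loop: I_B = (V_BB − V_BE)/R_B = (7.3 − 0.7)/270 = 0.0244 mA.
I_C = β·I_B = 100×0.0244 = 2.44 mA.
V_CE = V_CC − I_C·R_C = 9 − 2.44×1.8 = 4.6 V > V_CE(sat), so the active-region assumption holds.

active; I_C ≈ 2.4 mA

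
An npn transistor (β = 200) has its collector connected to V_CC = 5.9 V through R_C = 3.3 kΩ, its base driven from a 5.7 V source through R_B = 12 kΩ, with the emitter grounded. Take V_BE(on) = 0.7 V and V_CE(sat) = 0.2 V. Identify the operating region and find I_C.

Assume active: I_B = (5.7 − 0.7)/12 = 0.417 mA, giving I_C = β·I_B = 83.3 mA.
But then V_CE = 5.9 − 83.3×3.3 = -269 V < V_CE(sat) = 0.2 V — impossible in the active region.
So the transistor is saturated. With V_CE = 0.2 V, I_C = (V_CC − 0.2)/R_C = 5.7/3.3 = 1.73 mA.
Check: β·I_B = 83.3 mA > I_C = 1.73 mA, confirming saturation.

saturation; I_C ≈ 1.7 mA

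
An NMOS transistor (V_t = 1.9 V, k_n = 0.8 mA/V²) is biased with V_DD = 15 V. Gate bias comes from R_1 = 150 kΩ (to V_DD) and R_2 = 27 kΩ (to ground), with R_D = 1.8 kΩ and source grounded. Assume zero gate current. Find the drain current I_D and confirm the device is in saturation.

I_D ≈ 0.06 mA

V_G = V_DD·R_2/(R_1+R_2) = 15×27/177 = 2.29 V. With the source grounded, V_GS = V_G = 2.29 V.
Assume saturation: I_D = (k_n/2)(V_GS − V_t)² = (0.8/2)×(2.29 − 1.9)² = 0.4×0.388² = 0.0603 mA.
V_DS = V_DD − I_D·R_D = 15 − 0.0603×1.8 = 14.9 V.
Saturation requires V_DS ≥ V_GS − V_t = 0.388 V; 14.9 ≥ 0.388 ✓.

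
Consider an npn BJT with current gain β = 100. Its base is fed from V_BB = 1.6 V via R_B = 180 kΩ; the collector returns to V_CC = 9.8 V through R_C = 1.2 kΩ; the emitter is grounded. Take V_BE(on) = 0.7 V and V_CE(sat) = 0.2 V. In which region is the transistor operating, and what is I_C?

active; I_C ≈ 0.5 mA

Assume active. Base-emitter loop: I_B = (V_BB − V_BE)/R_B = (1.6 − 0.7)/180 = 0.005 mA.
I_C = β·I_B = 100×0.005 = 0.5 mA.
V_CE = V_CC − I_C·R_C = 9.8 − 0.5×1.2 = 9.2 V > V_CE(sat), so the active-region assumption holds.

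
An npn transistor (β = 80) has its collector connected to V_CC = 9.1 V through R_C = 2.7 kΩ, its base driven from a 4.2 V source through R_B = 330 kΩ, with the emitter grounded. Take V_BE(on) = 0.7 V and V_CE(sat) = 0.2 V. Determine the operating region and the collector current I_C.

Assume active. Base-emitter loop: I_B = (V_BB − V_BE)/R_B = (4.2 − 0.7)/330 = 0.0106 mA.
I_C = β·I_B = 80×0.0106 = 0.848 mA.
V_CE = V_CC − I_C·R_C = 9.1 − 0.848×2.7 = 6.81 V > V_CE(sat), so the active-region assumption holds.

active; I_C ≈ 0.85 mA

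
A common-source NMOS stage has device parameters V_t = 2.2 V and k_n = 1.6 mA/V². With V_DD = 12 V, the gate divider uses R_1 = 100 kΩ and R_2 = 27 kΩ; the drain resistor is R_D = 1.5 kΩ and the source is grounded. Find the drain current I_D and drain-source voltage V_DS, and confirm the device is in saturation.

V_G = V_DD·R_2/(R_1+R_2) = 12×27/127 = 2.55 V. With the source grounded, V_GS = V_G = 2.55 V.
Assume saturation: I_D = (k_n/2)(V_GS − V_t)² = (1.6/2)×(2.55 − 2.2)² = 0.8×0.351² = 0.0987 mA.
V_DS = V_DD − I_D·R_D = 12 − 0.0987×1.5 = 11.9 V.
Saturation requires V_DS ≥ V_GS − V_t = 0.351 V; 11.9 ≥ 0.351 ✓.

I_D ≈ 0.099 mA, V_DS ≈ 12 V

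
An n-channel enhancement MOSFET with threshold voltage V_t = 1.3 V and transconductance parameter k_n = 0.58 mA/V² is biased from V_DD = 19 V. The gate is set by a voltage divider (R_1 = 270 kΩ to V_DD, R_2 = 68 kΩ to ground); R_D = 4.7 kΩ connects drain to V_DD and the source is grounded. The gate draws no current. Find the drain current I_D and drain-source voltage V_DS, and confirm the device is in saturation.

I_D ≈ 1.8 mA, V_DS ≈ 10 V

V_G = V_DD·R_2/(R_1+R_2) = 19×68/338 = 3.82 V. With the source grounded, V_GS = V_G = 3.82 V.
Assume saturation: I_D = (k_n/2)(V_GS − V_t)² = (0.58/2)×(3.82 − 1.3)² = 0.29×2.52² = 1.85 mA.
V_DS = V_DD − I_D·R_D = 19 − 1.85×4.7 = 10.3 V.
Saturation requires V_DS ≥ V_GS − V_t = 2.52 V; 10.3 ≥ 2.52 ✓.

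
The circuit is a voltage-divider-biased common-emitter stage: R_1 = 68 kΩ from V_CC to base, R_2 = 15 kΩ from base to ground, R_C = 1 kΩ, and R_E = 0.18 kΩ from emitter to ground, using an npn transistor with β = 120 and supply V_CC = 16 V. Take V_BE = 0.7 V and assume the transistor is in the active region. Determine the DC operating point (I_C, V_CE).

Thevenize the base divider: V_Th = V_CC·R_2/(R_1+R_2) = 16×15/83 = 2.89 V, R_Th = R_1‖R_2 = 12.3 kΩ.
Base-emitter loop: V_Th = I_B·R_Th + V_BE + (β+1)I_B·R_E, so I_B = (2.89 − 0.7) / (12.3 + 121×0.18) = 0.0643 mA.
I_C = β·I_B = 120×0.0643 = 7.72 mA, and I_E = (β+1)I_B = 7.78 mA.
V_CE = V_CC − I_C·R_C − I_E·R_E = 16 − 7.72×1 − 7.78×0.18 = 6.88 V.
V_CE = 6.88 V > 0.2 V confirms active-region operation.

I_C ≈ 7.7 mA, V_CE ≈ 6.9 V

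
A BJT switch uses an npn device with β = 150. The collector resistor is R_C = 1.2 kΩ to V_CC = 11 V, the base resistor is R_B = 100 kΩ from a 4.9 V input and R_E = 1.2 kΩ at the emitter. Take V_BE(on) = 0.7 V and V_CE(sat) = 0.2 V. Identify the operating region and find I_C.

Assume active. Base-emitter loop: I_B = (V_BB − V_BE)/(R_B + (β+1)R_E) = (4.9 − 0.7)/(100 + 151×1.2) = 0.0149 mA.
I_C = β·I_B = 150×0.0149 = 2.24 mA.
V_CE = V_CC − I_C·R_C − I_E·R_E = 11 − 2.24×1.2 − 2.26×1.2 = 5.61 V > V_CE(sat), so the active-region assumption holds.

active; I_C ≈ 2.2 mA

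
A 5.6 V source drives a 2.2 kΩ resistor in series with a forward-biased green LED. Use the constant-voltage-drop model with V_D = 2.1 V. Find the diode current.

I ≈ 1.6 mA

KVL around the loop: 5.6 = V_D + I·R = 2.1 + I × 2.2 kΩ.
So I = (5.6 − 2.1) / 2.2 kΩ = 3.5 / 2.2 = 1.59 mA.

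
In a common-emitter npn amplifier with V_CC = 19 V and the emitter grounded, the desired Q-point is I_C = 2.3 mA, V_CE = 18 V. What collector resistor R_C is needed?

R_C ≈ 0.43 kΩ

Collector loop: V_CC = I_C·R_C + V_CE.
R_C = (V_CC − V_CE)/I_C = (19 − 18)/2.3 = 0.435 kΩ.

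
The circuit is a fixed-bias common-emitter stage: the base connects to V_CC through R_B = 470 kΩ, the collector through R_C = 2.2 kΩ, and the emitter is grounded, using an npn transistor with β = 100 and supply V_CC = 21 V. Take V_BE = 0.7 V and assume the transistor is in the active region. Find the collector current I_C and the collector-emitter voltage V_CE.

I_C ≈ 4.3 mA, V_CE ≈ 11 V

Base loop: V_CC = I_B·R_B + V_BE, so I_B = (21 − 0.7)/470 kΩ = 0.0432 mA.
In the active region I_C = β·I_B = 100 × 0.0432 = 4.32 mA.
Collector loop: V_CE = V_CC − I_C·R_C = 21 − 4.32×2.2 = 11.5 V.
Since V_CE = 11.5 V > V_CE(sat) ≈ 0.2 V, the transistor is in the active region as assumed.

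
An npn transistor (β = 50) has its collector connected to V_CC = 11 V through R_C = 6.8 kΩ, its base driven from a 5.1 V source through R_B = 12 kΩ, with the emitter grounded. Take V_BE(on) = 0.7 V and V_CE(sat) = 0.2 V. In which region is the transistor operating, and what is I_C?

saturation; I_C ≈ 1.6 mA

Assume active: I_B = (5.1 − 0.7)/12 = 0.367 mA, giving I_C = β·I_B = 18.3 mA.
But then V_CE = 11 − 18.3×6.8 = -114 V < V_CE(sat) = 0.2 V — impossible in the active region.
So the transistor is saturated. With V_CE = 0.2 V, I_C = (V_CC − 0.2)/R_C = 10.8/6.8 = 1.59 mA.
Check: β·I_B = 18.3 mA > I_C = 1.59 mA, confirming saturation.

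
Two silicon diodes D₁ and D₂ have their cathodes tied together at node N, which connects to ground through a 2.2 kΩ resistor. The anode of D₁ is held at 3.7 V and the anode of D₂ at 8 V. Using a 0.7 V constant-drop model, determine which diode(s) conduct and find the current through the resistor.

Assume both conduct. Then node N would need to be at both 3.7−0.7 = 3 V and 8−0.7 = 7.3 V, which is impossible.
Assume only D₂ conducts: V_N = 8 − 0.7 = 7.3 V, so I_R = 7.3/2.2 = 3.32 mA.
Check D₁: its anode-to-cathode voltage is 3.7 − 7.3 = -3.6 V < 0.7 V, so it is off. The assumption is consistent.

Only D₂ conducts; I_R ≈ 3.3 mA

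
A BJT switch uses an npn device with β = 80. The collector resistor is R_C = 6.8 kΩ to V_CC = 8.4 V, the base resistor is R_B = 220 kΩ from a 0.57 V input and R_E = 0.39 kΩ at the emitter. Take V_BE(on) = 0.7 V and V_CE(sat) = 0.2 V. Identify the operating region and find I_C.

V_BB = 0.57 V ≤ V_BE(on) = 0.7 V, so the base-emitter junction is not forward biased.
The transistor is in cutoff: I_B = I_C = 0.

cutoff; I_C ≈ 0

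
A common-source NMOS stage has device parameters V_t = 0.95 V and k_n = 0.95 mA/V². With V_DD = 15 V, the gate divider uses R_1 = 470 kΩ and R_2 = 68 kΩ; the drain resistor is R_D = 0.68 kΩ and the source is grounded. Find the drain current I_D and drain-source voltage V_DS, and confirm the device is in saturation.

V_G = V_DD·R_2/(R_1+R_2) = 15×68/538 = 1.9 V. With the source grounded, V_GS = V_G = 1.9 V.
Assume saturation: I_D = (k_n/2)(V_GS − V_t)² = (0.95/2)×(1.9 − 0.95)² = 0.475×0.946² = 0.425 mA.
V_DS = V_DD − I_D·R_D = 15 − 0.425×0.68 = 14.7 V.
Saturation requires V_DS ≥ V_GS − V_t = 0.946 V; 14.7 ≥ 0.946 ✓.

I_D ≈ 0.43 mA, V_DS ≈ 15 V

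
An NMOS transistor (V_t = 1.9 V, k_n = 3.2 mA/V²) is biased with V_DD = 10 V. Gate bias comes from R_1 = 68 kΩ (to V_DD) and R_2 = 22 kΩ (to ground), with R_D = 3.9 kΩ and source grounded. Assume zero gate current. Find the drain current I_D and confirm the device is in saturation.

I_D ≈ 0.47 mA

V_G = V_DD·R_2/(R_1+R_2) = 10×22/90 = 2.44 V. With the source grounded, V_GS = V_G = 2.44 V.
Assume saturation: I_D = (k_n/2)(V_GS − V_t)² = (3.2/2)×(2.44 − 1.9)² = 1.6×0.544² = 0.474 mA.
V_DS = V_DD − I_D·R_D = 10 − 0.474×3.9 = 8.15 V.
Saturation requires V_DS ≥ V_GS − V_t = 0.544 V; 8.15 ≥ 0.544 ✓.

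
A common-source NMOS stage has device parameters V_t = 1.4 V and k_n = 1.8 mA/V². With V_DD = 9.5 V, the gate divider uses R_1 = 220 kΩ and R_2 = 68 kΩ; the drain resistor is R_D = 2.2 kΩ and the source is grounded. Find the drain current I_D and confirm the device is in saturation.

V_G = V_DD·R_2/(R_1+R_2) = 9.5×68/288 = 2.24 V. With the source grounded, V_GS = V_G = 2.24 V.
Assume saturation: I_D = (k_n/2)(V_GS − V_t)² = (1.8/2)×(2.24 − 1.4)² = 0.9×0.843² = 0.64 mA.
V_DS = V_DD − I_D·R_D = 9.5 − 0.64×2.2 = 8.09 V.
Saturation requires V_DS ≥ V_GS − V_t = 0.843 V; 8.09 ≥ 0.843 ✓.

I_D ≈ 0.64 mA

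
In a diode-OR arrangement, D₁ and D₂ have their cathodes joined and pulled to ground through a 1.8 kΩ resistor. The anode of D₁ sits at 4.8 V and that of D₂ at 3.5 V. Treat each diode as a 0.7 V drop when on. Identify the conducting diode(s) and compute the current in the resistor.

Only D₁ conducts; I_R ≈ 2.3 mA

Assume both conduct. Then node N would need to be at both 4.8−0.7 = 4.1 V and 3.5−0.7 = 2.8 V, which is impossible.
Assume only D₁ conducts: V_N = 4.8 − 0.7 = 4.1 V, so I_R = 4.1/1.8 = 2.28 mA.
Check D₂: its anode-to-cathode voltage is 3.5 − 4.1 = -0.6 V < 0.7 V, so it is off. The assumption is consistent.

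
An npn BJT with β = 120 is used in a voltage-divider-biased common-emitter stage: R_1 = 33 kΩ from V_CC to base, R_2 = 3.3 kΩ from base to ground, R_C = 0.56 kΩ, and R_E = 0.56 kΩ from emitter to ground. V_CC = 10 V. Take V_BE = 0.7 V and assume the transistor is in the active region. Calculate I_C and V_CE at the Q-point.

I_C ≈ 0.35 mA, V_CE ≈ 9.6 V

Thevenize the base divider: V_Th = V_CC·R_2/(R_1+R_2) = 10×3.3/36.3 = 0.909 V, R_Th = R_1‖R_2 = 3 kΩ.
Base-emitter loop: V_Th = I_B·R_Th + V_BE + (β+1)I_B·R_E, so I_B = (0.909 − 0.7) / (3 + 121×0.56) = 0.00295 mA.
I_C = β·I_B = 120×0.00295 = 0.355 mA, and I_E = (β+1)I_B = 0.358 mA.
V_CE = V_CC − I_C·R_C − I_E·R_E = 10 − 0.355×0.56 − 0.358×0.56 = 9.6 V.
V_CE = 9.6 V > 0.2 V confirms active-region operation.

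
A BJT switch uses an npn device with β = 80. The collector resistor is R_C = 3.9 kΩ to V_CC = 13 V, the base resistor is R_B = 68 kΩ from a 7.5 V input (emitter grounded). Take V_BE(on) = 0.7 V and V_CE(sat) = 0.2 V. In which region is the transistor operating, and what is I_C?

Assume active: I_B = (7.5 − 0.7)/68 = 0.1 mA, giving I_C = β·I_B = 8 mA.
But then V_CE = 13 − 8×3.9 = -18.2 V < V_CE(sat) = 0.2 V — impossible in the active region.
So the transistor is saturated. With V_CE = 0.2 V, I_C = (V_CC − 0.2)/R_C = 12.8/3.9 = 3.28 mA.
Check: β·I_B = 8 mA > I_C = 3.28 mA, confirming saturation.

saturation; I_C ≈ 3.3 mA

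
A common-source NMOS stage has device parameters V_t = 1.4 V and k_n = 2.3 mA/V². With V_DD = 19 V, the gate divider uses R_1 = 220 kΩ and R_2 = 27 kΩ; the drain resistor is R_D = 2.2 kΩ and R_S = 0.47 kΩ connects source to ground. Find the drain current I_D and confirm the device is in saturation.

V_G = V_DD·R_2/(R_1+R_2) = 19×27/247 = 2.08 V.
Assume saturation: I_D = (k_n/2)(V_GS − V_t)² with V_GS = V_G − I_D·R_S = 2.08 − 0.47·I_D.
Substituting gives 0.254·I_D² − 1.73·I_D + 0.527 = 0, with roots I_D = 0.319 or 6.5 mA.
The root I_D = 6.5 mA gives V_GS = -0.977 V ≤ V_t, so take I_D = 0.319 mA.
Then V_GS = 1.93 V and V_DS = V_DD − I_D(R_D+R_S) = 19 − 0.319×2.67 = 18.1 V.
Saturation requires V_DS ≥ V_GS − V_t = 0.527 V; 18.1 ≥ 0.527 ✓.

I_D ≈ 0.32 mA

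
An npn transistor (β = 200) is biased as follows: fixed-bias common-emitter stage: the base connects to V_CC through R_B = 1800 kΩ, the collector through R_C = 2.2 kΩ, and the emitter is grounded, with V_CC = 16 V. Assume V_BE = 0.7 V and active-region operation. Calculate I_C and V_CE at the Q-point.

I_C ≈ 1.7 mA, V_CE ≈ 12 V

Base loop: V_CC = I_B·R_B + V_BE, so I_B = (16 − 0.7)/1800 kΩ = 0.0085 mA.
In the active region I_C = β·I_B = 200 × 0.0085 = 1.7 mA.
Collector loop: V_CE = V_CC − I_C·R_C = 16 − 1.7×2.2 = 12.3 V.
Since V_CE = 12.3 V > V_CE(sat) ≈ 0.2 V, the transistor is in the active region as assumed.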